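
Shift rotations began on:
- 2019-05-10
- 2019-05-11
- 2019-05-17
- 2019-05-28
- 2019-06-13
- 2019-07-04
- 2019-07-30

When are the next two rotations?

2019-08-30, 2019-10-05

Gaps: 1, 6, 11, 16, 21, 26 days — each gap is 5 larger than the previous one.
Next gap: 31 days. 2019-07-30 + 31 days = 2019-08-30.
Next gap: 36 days. 2019-08-30 + 36 days = 2019-10-05.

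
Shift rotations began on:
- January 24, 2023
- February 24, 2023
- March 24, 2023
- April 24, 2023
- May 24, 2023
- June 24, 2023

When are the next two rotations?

Each date is the 24th; the gaps (31, 28, 31, 30, 31) track the month lengths.
The rule is the 24th of each month.
July 2023: July 24, 2023.
August 2023: August 24, 2023.

July 24, 2023; August 24, 2023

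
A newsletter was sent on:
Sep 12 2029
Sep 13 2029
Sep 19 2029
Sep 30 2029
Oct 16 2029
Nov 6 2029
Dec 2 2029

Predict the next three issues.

Gaps: 1, 6, 11, 16, 21, 26 days — each gap is 5 larger than the previous one.
Next gap: 31 days. Dec 2 2029 + 31 days = Jan 2 2030.
Next gap: 36 days. Jan 2 2030 + 36 days = Feb 7 2030.
Next gap: 41 days. Feb 7 2030 + 41 days = Mar 20 2030.

Jan 2 2030, Feb 7 2030, Mar 20 2030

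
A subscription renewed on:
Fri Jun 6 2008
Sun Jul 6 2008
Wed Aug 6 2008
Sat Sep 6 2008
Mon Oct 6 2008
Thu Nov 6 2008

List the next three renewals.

Sat Dec 6 2008, Tue Jan 6 2009, Fri Feb 6 2009

Gaps: 30, 31, 31, 30, 31 days — not constant. Every event is on the 6th of the month.
Pattern: the 6th of each month.
December 2008: Sat Dec 6 2008.
Next: January 2009 → Tue Jan 6 2009.
Next: February 2009 → Fri Feb 6 2009.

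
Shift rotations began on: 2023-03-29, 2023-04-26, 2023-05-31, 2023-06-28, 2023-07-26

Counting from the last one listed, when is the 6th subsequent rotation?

All Wednesdays; the gaps (28, 35, 28, 28) vary with month length.
This is the last Wednesday of each month.
August 2023 ends with Wednesday 2023-08-30.
September 2023 ends with Wednesday 2023-09-27.
October 2023 ends with Wednesday 2023-10-25.
Last Wednesday of November 2023: 2023-11-29.
Last Wednesday of December 2023: 2023-12-27.
Last Wednesday of January 2024: 2024-01-31.

2024-01-31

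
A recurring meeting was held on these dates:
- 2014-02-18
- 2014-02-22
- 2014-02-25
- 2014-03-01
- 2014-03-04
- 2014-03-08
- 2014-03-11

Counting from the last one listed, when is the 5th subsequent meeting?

2014-03-29

Every event lands on a Tuesday or Saturday (gaps cycle 4, 3, 4, 3, 4, 3).
So the schedule is: every Tuesday and Saturday.
Next Saturday: 2014-03-15.
Next Tuesday: 2014-03-18.
The following Saturday is 2014-03-22.
Next Tuesday: 2014-03-25.
Next Saturday: 2014-03-29.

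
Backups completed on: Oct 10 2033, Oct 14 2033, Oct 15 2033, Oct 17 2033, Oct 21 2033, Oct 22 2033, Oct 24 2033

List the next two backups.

Every event lands on a Monday or Friday or Saturday (gaps cycle 4, 1, 2, 4, 1, 2).
So the schedule is: every Monday, Friday and Saturday.
The following Friday is Oct 28 2033.
Next Saturday: Oct 29 2033.

Oct 28 2033, Oct 29 2033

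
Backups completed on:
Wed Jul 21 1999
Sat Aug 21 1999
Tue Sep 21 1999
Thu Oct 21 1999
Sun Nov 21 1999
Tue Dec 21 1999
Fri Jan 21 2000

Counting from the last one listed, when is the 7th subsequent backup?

Mon Aug 21 2000

Gaps: 31, 31, 30, 31, 30, 31 days — not constant. Every event is on the 21st of the month.
Pattern: the 21st of each month.
February 2000: Mon Feb 21 2000.
March 2000: Tue Mar 21 2000.
April 2000: Fri Apr 21 2000.
May 2000: Sun May 21 2000.
Next: June 2000 → Wed Jun 21 2000.
July 2000: Fri Jul 21 2000.
Next: August 2000 → Mon Aug 21 2000.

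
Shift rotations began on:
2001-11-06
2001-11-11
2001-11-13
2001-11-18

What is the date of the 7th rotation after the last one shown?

Gaps: 5, 2, 5 days — not constant, but cyclic with period 2.
The events fall on every Tuesday and Sunday.
The following Tuesday is 2001-11-20.
Next Sunday: 2001-11-25.
The following Tuesday is 2001-11-27.
The following Sunday is 2001-12-02.
The following Tuesday is 2001-12-04.
The following Sunday is 2001-12-09.
The following Tuesday is 2001-12-11.

2001-12-11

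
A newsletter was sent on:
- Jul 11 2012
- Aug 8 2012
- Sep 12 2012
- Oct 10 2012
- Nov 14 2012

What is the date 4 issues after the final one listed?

Mar 13 2013

These are Wednesdays at 28- or 35-day spacing (28, 35, 28, 35).
The pattern: 2nd Wednesday of the month.
2nd Wednesday of December 2012: Dec 12 2012.
2nd Wednesday of January 2013: Jan 9 2013.
2nd Wednesday of February 2013: Feb 13 2013.
March 2013 — 2nd Wednesday is Mar 13 2013.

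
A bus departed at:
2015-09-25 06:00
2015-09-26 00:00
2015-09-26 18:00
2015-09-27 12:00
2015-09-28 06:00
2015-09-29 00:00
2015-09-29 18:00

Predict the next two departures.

2015-09-30 12:00, 2015-10-01 06:00

Gaps: 18, 18, 18, 18, 18, 18 hours — each event is 18 hours after the previous one.
2015-09-29 18:00 + 18 h = 2015-09-30 12:00.
2015-09-30 12:00 + 18 h = 2015-10-01 06:00.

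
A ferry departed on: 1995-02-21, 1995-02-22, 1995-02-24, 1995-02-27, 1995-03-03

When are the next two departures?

1995-03-08, 1995-03-14

The spacing grows by 1 each time: 1, 2, 3, 4 days.
Next gap: 5 days. 1995-03-03 + 5 days = 1995-03-08.
Next gap: 6 days. 1995-03-08 + 6 days = 1995-03-14.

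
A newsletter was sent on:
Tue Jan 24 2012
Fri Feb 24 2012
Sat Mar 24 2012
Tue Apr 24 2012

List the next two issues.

Thu May 24 2012, Sun Jun 24 2012

Each date is the 24th; the gaps (31, 29, 31) track the month lengths.
The rule is the 24th of each month.
Next: May 2012 → Thu May 24 2012.
Next: June 2012 → Sun Jun 24 2012.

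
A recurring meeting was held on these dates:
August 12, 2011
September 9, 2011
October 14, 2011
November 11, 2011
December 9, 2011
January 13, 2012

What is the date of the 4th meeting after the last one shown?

Gaps: 28, 35, 28, 28, 35 days — a mix of 28 and 35. Every date is a Friday.
Each is the 2nd Friday of its month.
February 2012 — 2nd Friday is February 10, 2012.
March 2012 — 2nd Friday is March 9, 2012.
2nd Friday of April 2012: April 13, 2012.
2nd Friday of May 2012: May 11, 2012.

May 11, 2012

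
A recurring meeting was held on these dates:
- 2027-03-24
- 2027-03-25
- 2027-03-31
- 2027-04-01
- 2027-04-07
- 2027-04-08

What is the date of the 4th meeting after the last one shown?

2027-04-22

The gap pattern 1, 6, 1, 6, 1 repeats every 2 events.
These are the Wednesdays and Thursdays of each week.
Next Wednesday: 2027-04-14.
Next Thursday: 2027-04-15.
The following Wednesday is 2027-04-21.
The following Thursday is 2027-04-22.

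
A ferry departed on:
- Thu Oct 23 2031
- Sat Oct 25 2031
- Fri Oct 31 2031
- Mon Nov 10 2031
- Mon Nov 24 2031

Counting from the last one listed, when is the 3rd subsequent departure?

Thu Jan 29 2032

The spacing grows by 4 each time: 2, 6, 10, 14 days.
Next gap: 18 days. Mon Nov 24 2031 + 18 days = Fri Dec 12 2031.
Next gap: 22 days. Fri Dec 12 2031 + 22 days = Sat Jan 3 2032.
Next gap: 26 days. Sat Jan 3 2032 + 26 days = Thu Jan 29 2032.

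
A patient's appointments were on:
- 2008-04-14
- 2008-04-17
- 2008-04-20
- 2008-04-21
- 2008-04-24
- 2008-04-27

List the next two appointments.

Every event lands on a Monday or Thursday or Sunday (gaps cycle 3, 3, 1, 3, 3).
So the schedule is: every Monday, Thursday and Sunday.
The following Monday is 2008-04-28.
The following Thursday is 2008-05-01.

2008-04-28, 2008-05-01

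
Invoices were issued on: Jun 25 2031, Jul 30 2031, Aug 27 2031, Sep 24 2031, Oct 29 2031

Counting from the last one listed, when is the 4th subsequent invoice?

All Wednesdays; the gaps (35, 28, 28, 35) vary with month length.
This is the last Wednesday of each month.
Last Wednesday of November 2031: Nov 26 2031.
December 2031 ends with Wednesday Dec 31 2031.
January 2032 ends with Wednesday Jan 28 2032.
Last Wednesday of February 2032: Feb 25 2032.

Feb 25 2032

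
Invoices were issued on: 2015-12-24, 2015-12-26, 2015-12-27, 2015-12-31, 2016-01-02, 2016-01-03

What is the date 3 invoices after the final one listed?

The gap pattern 2, 1, 4, 2, 1 repeats every 3 events.
These are the Thursdays, Saturdays and Sundays of each week.
The following Thursday is 2016-01-07.
Next Saturday: 2016-01-09.
Next Sunday: 2016-01-10.

2016-01-10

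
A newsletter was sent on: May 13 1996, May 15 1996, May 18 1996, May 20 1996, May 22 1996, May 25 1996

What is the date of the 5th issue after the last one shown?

Jun 5 1996

The gap pattern 2, 3, 2, 2, 3 repeats every 3 events.
These are the Mondays, Wednesdays and Saturdays of each week.
Next Monday: May 27 1996.
Next Wednesday: May 29 1996.
Next Saturday: Jun 1 1996.
Next Monday: Jun 3 1996.
Next Wednesday: Jun 5 1996.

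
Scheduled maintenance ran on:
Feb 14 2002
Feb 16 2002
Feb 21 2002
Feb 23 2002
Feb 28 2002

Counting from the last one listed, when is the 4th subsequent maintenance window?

Mar 14 2002

Gaps: 2, 5, 2, 5 days — not constant, but cyclic with period 2.
The events fall on every Thursday and Saturday.
The following Saturday is Mar 2 2002.
The following Thursday is Mar 7 2002.
The following Saturday is Mar 9 2002.
The following Thursday is Mar 14 2002.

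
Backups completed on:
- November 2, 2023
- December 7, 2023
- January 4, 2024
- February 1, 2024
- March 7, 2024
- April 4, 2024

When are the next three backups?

May 2, 2024; June 6, 2024; July 4, 2024

These are Thursdays at 28- or 35-day spacing (35, 28, 28, 35, 28).
The pattern: 1st Thursday of the month.
1st Thursday of May 2024: May 2, 2024.
1st Thursday of June 2024: June 6, 2024.
July 2024 — 1st Thursday is July 4, 2024.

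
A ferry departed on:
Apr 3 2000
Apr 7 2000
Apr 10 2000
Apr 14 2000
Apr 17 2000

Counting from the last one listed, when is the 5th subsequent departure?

The gap pattern 4, 3, 4, 3 repeats every 2 events.
These are the Mondays and Fridays of each week.
Next Friday: Apr 21 2000.
The following Monday is Apr 24 2000.
The following Friday is Apr 28 2000.
Next Monday: May 1 2000.
The following Friday is May 5 2000.

May 5 2000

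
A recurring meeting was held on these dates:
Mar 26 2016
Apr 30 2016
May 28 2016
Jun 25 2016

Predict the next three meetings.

Jul 30 2016, Aug 27 2016, Sep 24 2016

Every date is a Saturday; gaps 35, 28, 28 days.
Each is the last Saturday of its month (at least one falls on the 29th or later, ruling out '4th Saturday').
July 2016 ends with Saturday Jul 30 2016.
August 2016 ends with Saturday Aug 27 2016.
September 2016 ends with Saturday Sep 24 2016.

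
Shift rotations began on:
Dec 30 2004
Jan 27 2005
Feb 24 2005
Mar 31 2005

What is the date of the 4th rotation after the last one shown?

Jul 28 2005

All Thursdays; the gaps (28, 28, 35) vary with month length.
This is the last Thursday of each month.
April 2005 ends with Thursday Apr 28 2005.
May 2005 ends with Thursday May 26 2005.
Last Thursday of June 2005: Jun 30 2005.
Last Thursday of July 2005: Jul 28 2005.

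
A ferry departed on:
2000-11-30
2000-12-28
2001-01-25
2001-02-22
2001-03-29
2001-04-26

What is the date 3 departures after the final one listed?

These are Thursdays with 28, 28, 28, 35, 28-day gaps.
Each is the final Thursday of its month — 2000-11-30 is past the 28th, so '4th Thursday' doesn't fit.
Last Thursday of May 2001: 2001-05-31.
June 2001 ends with Thursday 2001-06-28.
July 2001 ends with Thursday 2001-07-26.

2001-07-26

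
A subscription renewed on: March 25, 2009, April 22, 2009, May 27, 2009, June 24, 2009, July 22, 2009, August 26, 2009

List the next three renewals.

Gaps: 28, 35, 28, 28, 35 days — a mix of 28 and 35. Every date is a Wednesday.
Each is the 4th Wednesday of its month.
September 2009 — 4th Wednesday is September 23, 2009.
4th Wednesday of October 2009: October 28, 2009.
4th Wednesday of November 2009: November 25, 2009.

September 23, 2009; October 28, 2009; November 25, 2009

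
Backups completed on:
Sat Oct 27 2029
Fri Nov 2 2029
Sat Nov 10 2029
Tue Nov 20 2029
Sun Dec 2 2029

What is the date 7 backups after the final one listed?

The spacing grows by 2 each time: 6, 8, 10, 12 days.
Next gap: 14 days. Sun Dec 2 2029 + 14 days = Sun Dec 16 2029.
Next gap: 16 days. Sun Dec 16 2029 + 16 days = Tue Jan 1 2030.
Next gap: 18 days. Tue Jan 1 2030 + 18 days = Sat Jan 19 2030.
Next gap: 20 days. Sat Jan 19 2030 + 20 days = Fri Feb 8 2030.
Next gap: 22 days. Fri Feb 8 2030 + 22 days = Sat Mar 2 2030.
Next gap: 24 days. Sat Mar 2 2030 + 24 days = Tue Mar 26 2030.
Next gap: 26 days. Tue Mar 26 2030 + 26 days = Sun Apr 21 2030.

Sun Apr 21 2030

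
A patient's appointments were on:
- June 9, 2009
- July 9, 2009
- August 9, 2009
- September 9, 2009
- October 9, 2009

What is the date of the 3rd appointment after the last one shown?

The day-of-month is always 9 (30, 31, 31, 30 days between events).
So this recurs on the 9th of each month.
November 2009: November 9, 2009.
December 2009: December 9, 2009.
January 2010: January 9, 2010.

January 9, 2010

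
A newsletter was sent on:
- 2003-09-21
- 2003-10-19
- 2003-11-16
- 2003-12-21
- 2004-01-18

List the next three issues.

Gaps: 28, 28, 35, 28 days — a mix of 28 and 35. Every date is a Sunday.
Each is the 3rd Sunday of its month.
February 2004 — 3rd Sunday is 2004-02-15.
3rd Sunday of March 2004: 2004-03-21.
3rd Sunday of April 2004: 2004-04-18.

2004-02-15, 2004-03-21, 2004-04-18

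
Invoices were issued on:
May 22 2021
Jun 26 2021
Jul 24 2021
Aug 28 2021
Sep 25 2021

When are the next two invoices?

Gaps: 35, 28, 35, 28 days — a mix of 28 and 35. Every date is a Saturday.
Each is the 4th Saturday of its month.
4th Saturday of October 2021: Oct 23 2021.
November 2021 — 4th Saturday is Nov 27 2021.

Oct 23 2021, Nov 27 2021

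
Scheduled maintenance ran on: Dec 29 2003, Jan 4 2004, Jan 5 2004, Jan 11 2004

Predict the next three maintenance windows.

Jan 12 2004, Jan 18 2004, Jan 19 2004

The gap pattern 6, 1, 6 repeats every 2 events.
These are the Mondays and Sundays of each week.
The following Monday is Jan 12 2004.
The following Sunday is Jan 18 2004.
The following Monday is Jan 19 2004.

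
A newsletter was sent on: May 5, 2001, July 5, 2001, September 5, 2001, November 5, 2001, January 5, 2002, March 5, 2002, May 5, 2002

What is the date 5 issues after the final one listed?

Gaps: 61, 62, 61, 61, 59, 61 days — not constant. Every event is on the 5th of the month.
Pattern: the 5th of every 2 months.
Next: July 2002 → July 5, 2002.
September 2002: September 5, 2002.
November 2002: November 5, 2002.
January 2003: January 5, 2003.
Next: March 2003 → March 5, 2003.

March 5, 2003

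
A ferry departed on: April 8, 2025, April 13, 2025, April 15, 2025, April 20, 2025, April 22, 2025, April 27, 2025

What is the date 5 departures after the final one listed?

May 13, 2025

Gaps: 5, 2, 5, 2, 5 days — not constant, but cyclic with period 2.
The events fall on every Tuesday and Sunday.
Next Tuesday: April 29, 2025.
The following Sunday is May 4, 2025.
The following Tuesday is May 6, 2025.
The following Sunday is May 11, 2025.
Next Tuesday: May 13, 2025.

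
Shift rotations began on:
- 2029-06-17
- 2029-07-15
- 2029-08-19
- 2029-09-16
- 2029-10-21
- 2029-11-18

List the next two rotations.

2029-12-16, 2030-01-20

Gaps: 28, 35, 28, 35, 28 days — a mix of 28 and 35. Every date is a Sunday.
Each is the 3rd Sunday of its month.
December 2029 — 3rd Sunday is 2029-12-16.
3rd Sunday of January 2030: 2030-01-20.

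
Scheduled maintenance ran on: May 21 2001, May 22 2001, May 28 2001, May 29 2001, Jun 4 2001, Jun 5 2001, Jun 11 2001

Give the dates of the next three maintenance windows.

The gap pattern 1, 6, 1, 6, 1, 6 repeats every 2 events.
These are the Mondays and Tuesdays of each week.
The following Tuesday is Jun 12 2001.
The following Monday is Jun 18 2001.
The following Tuesday is Jun 19 2001.

Jun 12 2001, Jun 18 2001, Jun 19 2001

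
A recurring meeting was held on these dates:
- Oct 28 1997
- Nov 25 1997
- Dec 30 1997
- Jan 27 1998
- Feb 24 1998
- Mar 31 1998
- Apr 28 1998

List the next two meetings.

These are Tuesdays with 28, 35, 28, 28, 35, 28-day gaps.
Each is the final Tuesday of its month — Dec 30 1997 is past the 28th, so '4th Tuesday' doesn't fit.
Last Tuesday of May 1998: May 26 1998.
Last Tuesday of June 1998: Jun 30 1998.

May 26 1998, Jun 30 1998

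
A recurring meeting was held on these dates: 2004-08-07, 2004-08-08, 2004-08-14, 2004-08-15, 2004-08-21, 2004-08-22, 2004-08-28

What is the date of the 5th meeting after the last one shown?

Gaps: 1, 6, 1, 6, 1, 6 days — not constant, but cyclic with period 2.
The events fall on every Saturday and Sunday.
The following Sunday is 2004-08-29.
The following Saturday is 2004-09-04.
The following Sunday is 2004-09-05.
The following Saturday is 2004-09-11.
Next Sunday: 2004-09-12.

2004-09-12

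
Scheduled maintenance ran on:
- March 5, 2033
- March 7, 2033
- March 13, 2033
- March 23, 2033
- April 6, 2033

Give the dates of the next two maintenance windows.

Intervals are 2, 6, 10, 14 days — an arithmetic progression with common difference 4.
Next gap: 18 days. April 6, 2033 + 18 days = April 24, 2033.
Next gap: 22 days. April 24, 2033 + 22 days = May 16, 2033.

April 24, 2033; May 16, 2033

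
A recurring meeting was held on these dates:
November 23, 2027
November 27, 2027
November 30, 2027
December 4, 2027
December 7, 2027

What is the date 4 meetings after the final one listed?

Gaps: 4, 3, 4, 3 days — not constant, but cyclic with period 2.
The events fall on every Tuesday and Saturday.
The following Saturday is December 11, 2027.
Next Tuesday: December 14, 2027.
Next Saturday: December 18, 2027.
The following Tuesday is December 21, 2027.

December 21, 2027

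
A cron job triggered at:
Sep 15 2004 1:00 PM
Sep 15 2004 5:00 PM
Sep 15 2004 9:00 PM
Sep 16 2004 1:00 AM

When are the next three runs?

Sep 16 2004 5:00 AM, Sep 16 2004 9:00 AM, Sep 16 2004 1:00 PM

Gaps: 4, 4, 4 hours — each event is 4 hours after the previous one.
Sep 16 2004 1:00 AM + 4 h = Sep 16 2004 5:00 AM.
Sep 16 2004 5:00 AM + 4 h = Sep 16 2004 9:00 AM.
Sep 16 2004 9:00 AM + 4 h = Sep 16 2004 1:00 PM.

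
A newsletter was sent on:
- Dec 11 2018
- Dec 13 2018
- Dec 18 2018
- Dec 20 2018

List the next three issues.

Dec 25 2018, Dec 27 2018, Jan 1 2019

Every event lands on a Tuesday or Thursday (gaps cycle 2, 5, 2).
So the schedule is: every Tuesday and Thursday.
The following Tuesday is Dec 25 2018.
The following Thursday is Dec 27 2018.
Next Tuesday: Jan 1 2019.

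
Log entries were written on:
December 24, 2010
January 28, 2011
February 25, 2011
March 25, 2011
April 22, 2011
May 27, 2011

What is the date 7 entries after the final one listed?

These are Fridays at 28- or 35-day spacing (35, 28, 28, 28, 35).
The pattern: 4th Friday of the month.
4th Friday of June 2011: June 24, 2011.
4th Friday of July 2011: July 22, 2011.
August 2011 — 4th Friday is August 26, 2011.
September 2011 — 4th Friday is September 23, 2011.
4th Friday of October 2011: October 28, 2011.
November 2011 — 4th Friday is November 25, 2011.
December 2011 — 4th Friday is December 23, 2011.

December 23, 2011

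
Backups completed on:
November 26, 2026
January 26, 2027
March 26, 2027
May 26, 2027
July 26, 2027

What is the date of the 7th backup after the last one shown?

September 26, 2028

The day-of-month is always 26 (61, 59, 61, 61 days between events).
So this recurs on the 26th of every 2 months.
September 2027: September 26, 2027.
November 2027: November 26, 2027.
Next: January 2028 → January 26, 2028.
March 2028: March 26, 2028.
Next: May 2028 → May 26, 2028.
July 2028: July 26, 2028.
Next: September 2028 → September 26, 2028.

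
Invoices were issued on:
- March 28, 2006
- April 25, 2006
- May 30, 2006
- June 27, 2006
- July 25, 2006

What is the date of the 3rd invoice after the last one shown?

October 31, 2006

These are Tuesdays with 28, 35, 28, 28-day gaps.
Each is the final Tuesday of its month — May 30, 2006 is past the 28th, so '4th Tuesday' doesn't fit.
Last Tuesday of August 2006: August 29, 2006.
September 2006 ends with Tuesday September 26, 2006.
October 2006 ends with Tuesday October 31, 2006.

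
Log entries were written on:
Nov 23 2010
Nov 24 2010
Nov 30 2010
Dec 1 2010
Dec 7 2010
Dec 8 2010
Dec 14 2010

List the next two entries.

Dec 15 2010, Dec 21 2010

Gaps: 1, 6, 1, 6, 1, 6 days — not constant, but cyclic with period 2.
The events fall on every Tuesday and Wednesday.
The following Wednesday is Dec 15 2010.
Next Tuesday: Dec 21 2010.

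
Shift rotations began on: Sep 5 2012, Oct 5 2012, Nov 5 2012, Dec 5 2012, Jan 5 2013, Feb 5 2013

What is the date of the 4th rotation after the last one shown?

Each date is the 5th; the gaps (30, 31, 30, 31, 31) track the month lengths.
The rule is the 5th of each month.
March 2013: Mar 5 2013.
April 2013: Apr 5 2013.
Next: May 2013 → May 5 2013.
June 2013: Jun 5 2013.

Jun 5 2013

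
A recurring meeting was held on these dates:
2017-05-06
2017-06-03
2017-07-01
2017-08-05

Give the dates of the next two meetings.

All dates are Saturdays, 28, 28, 35 days apart.
Specifically, the 1st Saturday of each month.
1st Saturday of September 2017: 2017-09-02.
October 2017 — 1st Saturday is 2017-10-07.

2017-09-02, 2017-10-07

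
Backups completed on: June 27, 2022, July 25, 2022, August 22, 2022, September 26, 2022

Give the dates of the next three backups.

All dates are Mondays, 28, 28, 35 days apart.
Specifically, the 4th Monday of each month.
4th Monday of October 2022: October 24, 2022.
4th Monday of November 2022: November 28, 2022.
4th Monday of December 2022: December 26, 2022.

October 24, 2022; November 28, 2022; December 26, 2022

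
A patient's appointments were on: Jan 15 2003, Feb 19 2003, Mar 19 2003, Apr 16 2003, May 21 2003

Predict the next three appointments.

These are Wednesdays at 28- or 35-day spacing (35, 28, 28, 35).
The pattern: 3rd Wednesday of the month.
June 2003 — 3rd Wednesday is Jun 18 2003.
July 2003 — 3rd Wednesday is Jul 16 2003.
August 2003 — 3rd Wednesday is Aug 20 2003.

Jun 18 2003, Jul 16 2003, Aug 20 2003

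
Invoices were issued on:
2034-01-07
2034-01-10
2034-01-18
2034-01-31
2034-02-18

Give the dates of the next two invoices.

The spacing grows by 5 each time: 3, 8, 13, 18 days.
Next gap: 23 days. 2034-02-18 + 23 days = 2034-03-13.
Next gap: 28 days. 2034-03-13 + 28 days = 2034-04-10.

2034-03-13, 2034-04-10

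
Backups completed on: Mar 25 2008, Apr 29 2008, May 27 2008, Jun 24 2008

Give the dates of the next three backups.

Every date is a Tuesday; gaps 35, 28, 28 days.
Each is the last Tuesday of its month (at least one falls on the 29th or later, ruling out '4th Tuesday').
July 2008 ends with Tuesday Jul 29 2008.
Last Tuesday of August 2008: Aug 26 2008.
September 2008 ends with Tuesday Sep 30 2008.

Jul 29 2008, Aug 26 2008, Sep 30 2008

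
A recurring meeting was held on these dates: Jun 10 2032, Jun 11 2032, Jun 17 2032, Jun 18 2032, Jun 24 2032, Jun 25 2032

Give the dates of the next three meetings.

Jul 1 2032, Jul 2 2032, Jul 8 2032

Every event lands on a Thursday or Friday (gaps cycle 1, 6, 1, 6, 1).
So the schedule is: every Thursday and Friday.
Next Thursday: Jul 1 2032.
The following Friday is Jul 2 2032.
The following Thursday is Jul 8 2032.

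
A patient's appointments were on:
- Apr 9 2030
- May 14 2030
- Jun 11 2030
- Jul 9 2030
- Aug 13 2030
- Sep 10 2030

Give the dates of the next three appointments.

All dates are Tuesdays, 35, 28, 28, 35, 28 days apart.
Specifically, the 2nd Tuesday of each month.
October 2030 — 2nd Tuesday is Oct 8 2030.
2nd Tuesday of November 2030: Nov 12 2030.
December 2030 — 2nd Tuesday is Dec 10 2030.

Oct 8 2030, Nov 12 2030, Dec 10 2030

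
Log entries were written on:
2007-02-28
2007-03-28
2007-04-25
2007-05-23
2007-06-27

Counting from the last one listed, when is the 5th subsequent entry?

2007-11-28

Gaps: 28, 28, 28, 35 days — a mix of 28 and 35. Every date is a Wednesday.
Each is the 4th Wednesday of its month.
4th Wednesday of July 2007: 2007-07-25.
August 2007 — 4th Wednesday is 2007-08-22.
4th Wednesday of September 2007: 2007-09-26.
4th Wednesday of October 2007: 2007-10-24.
4th Wednesday of November 2007: 2007-11-28.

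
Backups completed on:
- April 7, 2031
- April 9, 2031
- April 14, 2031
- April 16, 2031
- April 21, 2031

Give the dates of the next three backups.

April 23, 2031; April 28, 2031; April 30, 2031

The gap pattern 2, 5, 2, 5 repeats every 2 events.
These are the Mondays and Wednesdays of each week.
Next Wednesday: April 23, 2031.
Next Monday: April 28, 2031.
Next Wednesday: April 30, 2031.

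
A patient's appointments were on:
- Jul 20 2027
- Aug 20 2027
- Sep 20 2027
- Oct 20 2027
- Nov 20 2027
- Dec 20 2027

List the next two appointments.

Gaps: 31, 31, 30, 31, 30 days — not constant. Every event is on the 20th of the month.
Pattern: the 20th of each month.
Next: January 2028 → Jan 20 2028.
February 2028: Feb 20 2028.

Jan 20 2028, Feb 20 2028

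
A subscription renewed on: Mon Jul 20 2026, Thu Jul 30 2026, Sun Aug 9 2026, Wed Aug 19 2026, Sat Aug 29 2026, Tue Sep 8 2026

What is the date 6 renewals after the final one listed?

Gaps between consecutive events: 10, 10, 10, 10, 10 days — a constant 10-day interval.
Tue Sep 8 2026 + 10 days = Fri Sep 18 2026.
Fri Sep 18 2026 + 10 days = Mon Sep 28 2026.
Mon Sep 28 2026 + 10 days = Thu Oct 8 2026.
Thu Oct 8 2026 + 10 days = Sun Oct 18 2026.
Sun Oct 18 2026 + 10 days = Wed Oct 28 2026.
Wed Oct 28 2026 + 10 days = Sat Nov 7 2026.

Sat Nov 7 2026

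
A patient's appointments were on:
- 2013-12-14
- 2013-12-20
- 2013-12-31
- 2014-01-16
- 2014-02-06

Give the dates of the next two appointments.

2014-03-04, 2014-04-04

Gaps: 6, 11, 16, 21 days — each gap is 5 larger than the previous one.
Next gap: 26 days. 2014-02-06 + 26 days = 2014-03-04.
Next gap: 31 days. 2014-03-04 + 31 days = 2014-04-04.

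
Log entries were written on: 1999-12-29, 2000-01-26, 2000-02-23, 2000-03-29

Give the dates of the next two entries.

2000-04-26, 2000-05-31

These are Wednesdays with 28, 28, 35-day gaps.
Each is the final Wednesday of its month — 1999-12-29 is past the 28th, so '4th Wednesday' doesn't fit.
Last Wednesday of April 2000: 2000-04-26.
Last Wednesday of May 2000: 2000-05-31.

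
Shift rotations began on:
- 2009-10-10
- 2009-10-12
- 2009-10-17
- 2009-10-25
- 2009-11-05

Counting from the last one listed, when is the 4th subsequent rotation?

2010-01-18

Intervals are 2, 5, 8, 11 days — an arithmetic progression with common difference 3.
Next gap: 14 days. 2009-11-05 + 14 days = 2009-11-19.
Next gap: 17 days. 2009-11-19 + 17 days = 2009-12-06.
Next gap: 20 days. 2009-12-06 + 20 days = 2009-12-26.
Next gap: 23 days. 2009-12-26 + 23 days = 2010-01-18.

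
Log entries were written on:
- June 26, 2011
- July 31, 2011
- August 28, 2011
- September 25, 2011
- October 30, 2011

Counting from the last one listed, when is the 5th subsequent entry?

March 25, 2012

All Sundays; the gaps (35, 28, 28, 35) vary with month length.
This is the last Sunday of each month.
Last Sunday of November 2011: November 27, 2011.
Last Sunday of December 2011: December 25, 2011.
January 2012 ends with Sunday January 29, 2012.
Last Sunday of February 2012: February 26, 2012.
Last Sunday of March 2012: March 25, 2012.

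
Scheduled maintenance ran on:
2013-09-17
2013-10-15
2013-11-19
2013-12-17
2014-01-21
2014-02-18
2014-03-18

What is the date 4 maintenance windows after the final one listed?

These are Tuesdays at 28- or 35-day spacing (28, 35, 28, 35, 28, 28).
The pattern: 3rd Tuesday of the month.
April 2014 — 3rd Tuesday is 2014-04-15.
3rd Tuesday of May 2014: 2014-05-20.
June 2014 — 3rd Tuesday is 2014-06-17.
July 2014 — 3rd Tuesday is 2014-07-15.

2014-07-15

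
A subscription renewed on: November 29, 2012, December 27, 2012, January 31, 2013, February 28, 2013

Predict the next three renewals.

Every date is a Thursday; gaps 28, 35, 28 days.
Each is the last Thursday of its month (at least one falls on the 29th or later, ruling out '4th Thursday').
Last Thursday of March 2013: March 28, 2013.
April 2013 ends with Thursday April 25, 2013.
May 2013 ends with Thursday May 30, 2013.

March 28, 2013; April 25, 2013; May 30, 2013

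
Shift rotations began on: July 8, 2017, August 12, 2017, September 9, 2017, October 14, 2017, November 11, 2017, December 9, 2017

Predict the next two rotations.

Gaps: 35, 28, 35, 28, 28 days — a mix of 28 and 35. Every date is a Saturday.
Each is the 2nd Saturday of its month.
2nd Saturday of January 2018: January 13, 2018.
2nd Saturday of February 2018: February 10, 2018.

January 13, 2018; February 10, 2018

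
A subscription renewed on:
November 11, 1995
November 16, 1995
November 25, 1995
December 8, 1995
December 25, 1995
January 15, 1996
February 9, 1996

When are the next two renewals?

March 9, 1996; April 11, 1996

Intervals are 5, 9, 13, 17, 21, 25 days — an arithmetic progression with common difference 4.
Next gap: 29 days. February 9, 1996 + 29 days = March 9, 1996.
Next gap: 33 days. March 9, 1996 + 33 days = April 11, 1996.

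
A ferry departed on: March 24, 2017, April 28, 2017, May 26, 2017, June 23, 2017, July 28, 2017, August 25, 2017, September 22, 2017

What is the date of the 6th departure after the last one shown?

All dates are Fridays, 35, 28, 28, 35, 28, 28 days apart.
Specifically, the 4th Friday of each month.
4th Friday of October 2017: October 27, 2017.
November 2017 — 4th Friday is November 24, 2017.
December 2017 — 4th Friday is December 22, 2017.
4th Friday of January 2018: January 26, 2018.
February 2018 — 4th Friday is February 23, 2018.
March 2018 — 4th Friday is March 23, 2018.

March 23, 2018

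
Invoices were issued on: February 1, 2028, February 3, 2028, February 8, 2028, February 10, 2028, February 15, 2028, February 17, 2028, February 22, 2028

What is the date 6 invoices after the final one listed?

Gaps: 2, 5, 2, 5, 2, 5 days — not constant, but cyclic with period 2.
The events fall on every Tuesday and Thursday.
Next Thursday: February 24, 2028.
The following Tuesday is February 29, 2028.
Next Thursday: March 2, 2028.
Next Tuesday: March 7, 2028.
Next Thursday: March 9, 2028.
The following Tuesday is March 14, 2028.

March 14, 2028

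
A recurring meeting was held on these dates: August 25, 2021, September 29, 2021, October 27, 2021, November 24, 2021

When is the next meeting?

These are Wednesdays with 35, 28, 28-day gaps.
Each is the final Wednesday of its month — September 29, 2021 is past the 28th, so '4th Wednesday' doesn't fit.
December 2021 ends with Wednesday December 29, 2021.

December 29, 2021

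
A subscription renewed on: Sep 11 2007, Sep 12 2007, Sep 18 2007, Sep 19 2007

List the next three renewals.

Sep 25 2007, Sep 26 2007, Oct 2 2007

Every event lands on a Tuesday or Wednesday (gaps cycle 1, 6, 1).
So the schedule is: every Tuesday and Wednesday.
Next Tuesday: Sep 25 2007.
Next Wednesday: Sep 26 2007.
Next Tuesday: Oct 2 2007.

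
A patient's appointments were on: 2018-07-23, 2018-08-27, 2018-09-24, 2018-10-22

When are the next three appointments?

2018-11-26, 2018-12-24, 2019-01-28

All dates are Mondays, 35, 28, 28 days apart.
Specifically, the 4th Monday of each month.
4th Monday of November 2018: 2018-11-26.
December 2018 — 4th Monday is 2018-12-24.
4th Monday of January 2019: 2019-01-28.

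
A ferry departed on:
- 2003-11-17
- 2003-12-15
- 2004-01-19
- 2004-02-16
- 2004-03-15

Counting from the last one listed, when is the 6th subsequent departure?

All dates are Mondays, 28, 35, 28, 28 days apart.
Specifically, the 3rd Monday of each month.
April 2004 — 3rd Monday is 2004-04-19.
May 2004 — 3rd Monday is 2004-05-17.
June 2004 — 3rd Monday is 2004-06-21.
July 2004 — 3rd Monday is 2004-07-19.
3rd Monday of August 2004: 2004-08-16.
3rd Monday of September 2004: 2004-09-20.

2004-09-20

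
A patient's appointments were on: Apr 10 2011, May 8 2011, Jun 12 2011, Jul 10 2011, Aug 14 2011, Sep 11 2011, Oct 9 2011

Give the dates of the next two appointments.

Gaps: 28, 35, 28, 35, 28, 28 days — a mix of 28 and 35. Every date is a Sunday.
Each is the 2nd Sunday of its month.
November 2011 — 2nd Sunday is Nov 13 2011.
2nd Sunday of December 2011: Dec 11 2011.

Nov 13 2011, Dec 11 2011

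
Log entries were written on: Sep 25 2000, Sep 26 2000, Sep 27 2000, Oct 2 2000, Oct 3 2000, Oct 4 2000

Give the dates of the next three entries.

Gaps: 1, 1, 5, 1, 1 days — not constant, but cyclic with period 3.
The events fall on every Monday, Tuesday and Wednesday.
Next Monday: Oct 9 2000.
The following Tuesday is Oct 10 2000.
Next Wednesday: Oct 11 2000.

Oct 9 2000, Oct 10 2000, Oct 11 2000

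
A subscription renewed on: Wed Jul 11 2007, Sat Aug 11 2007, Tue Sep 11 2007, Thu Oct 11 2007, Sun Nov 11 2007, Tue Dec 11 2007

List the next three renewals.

Fri Jan 11 2008, Mon Feb 11 2008, Tue Mar 11 2008

Gaps: 31, 31, 30, 31, 30 days — not constant. Every event is on the 11th of the month.
Pattern: the 11th of each month.
Next: January 2008 → Fri Jan 11 2008.
Next: February 2008 → Mon Feb 11 2008.
March 2008: Tue Mar 11 2008.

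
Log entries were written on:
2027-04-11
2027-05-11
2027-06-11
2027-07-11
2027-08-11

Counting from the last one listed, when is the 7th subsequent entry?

2028-03-11

Each date is the 11th; the gaps (30, 31, 30, 31) track the month lengths.
The rule is the 11th of each month.
Next: September 2027 → 2027-09-11.
October 2027: 2027-10-11.
November 2027: 2027-11-11.
Next: December 2027 → 2027-12-11.
January 2028: 2028-01-11.
Next: February 2028 → 2028-02-11.
March 2028: 2028-03-11.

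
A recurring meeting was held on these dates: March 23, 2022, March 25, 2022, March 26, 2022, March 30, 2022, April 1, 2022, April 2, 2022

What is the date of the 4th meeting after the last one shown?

April 13, 2022

The gap pattern 2, 1, 4, 2, 1 repeats every 3 events.
These are the Wednesdays, Fridays and Saturdays of each week.
Next Wednesday: April 6, 2022.
Next Friday: April 8, 2022.
Next Saturday: April 9, 2022.
Next Wednesday: April 13, 2022.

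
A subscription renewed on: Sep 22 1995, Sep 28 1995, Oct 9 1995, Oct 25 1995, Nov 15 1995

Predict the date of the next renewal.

Dec 11 1995

Intervals are 6, 11, 16, 21 days — an arithmetic progression with common difference 5.
Next gap: 26 days. Nov 15 1995 + 26 days = Dec 11 1995.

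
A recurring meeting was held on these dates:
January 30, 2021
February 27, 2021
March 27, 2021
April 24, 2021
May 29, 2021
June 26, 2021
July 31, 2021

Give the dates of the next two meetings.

These are Saturdays with 28, 28, 28, 35, 28, 35-day gaps.
Each is the final Saturday of its month — January 30, 2021 is past the 28th, so '4th Saturday' doesn't fit.
Last Saturday of August 2021: August 28, 2021.
September 2021 ends with Saturday September 25, 2021.

August 28, 2021; September 25, 2021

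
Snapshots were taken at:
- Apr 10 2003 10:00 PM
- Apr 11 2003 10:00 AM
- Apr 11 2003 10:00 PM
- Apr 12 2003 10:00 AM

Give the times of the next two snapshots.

Apr 12 2003 10:00 PM, Apr 13 2003 10:00 AM

Gaps: 12, 12, 12 hours — each event is 12 hours after the previous one.
Apr 12 2003 10:00 AM + 12 h = Apr 12 2003 10:00 PM.
Apr 12 2003 10:00 PM + 12 h = Apr 13 2003 10:00 AM.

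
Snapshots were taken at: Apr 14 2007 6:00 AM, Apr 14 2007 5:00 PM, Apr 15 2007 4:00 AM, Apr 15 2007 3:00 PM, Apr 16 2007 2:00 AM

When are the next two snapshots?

Apr 16 2007 1:00 PM, Apr 17 2007 12:00 AM

The interval is a steady 11 hours (11, 11, 11, 11).
Apr 16 2007 2:00 AM + 11 h = Apr 16 2007 1:00 PM.
Apr 16 2007 1:00 PM + 11 h = Apr 17 2007 12:00 AM.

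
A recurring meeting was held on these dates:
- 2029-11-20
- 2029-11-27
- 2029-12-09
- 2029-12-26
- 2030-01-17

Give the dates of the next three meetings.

2030-02-13, 2030-03-17, 2030-04-23

Gaps: 7, 12, 17, 22 days — each gap is 5 larger than the previous one.
Next gap: 27 days. 2030-01-17 + 27 days = 2030-02-13.
Next gap: 32 days. 2030-02-13 + 32 days = 2030-03-17.
Next gap: 37 days. 2030-03-17 + 37 days = 2030-04-23.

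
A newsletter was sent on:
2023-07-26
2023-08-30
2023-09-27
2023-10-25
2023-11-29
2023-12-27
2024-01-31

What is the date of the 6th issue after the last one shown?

Every date is a Wednesday; gaps 35, 28, 28, 35, 28, 35 days.
Each is the last Wednesday of its month (at least one falls on the 29th or later, ruling out '4th Wednesday').
Last Wednesday of February 2024: 2024-02-28.
Last Wednesday of March 2024: 2024-03-27.
Last Wednesday of April 2024: 2024-04-24.
Last Wednesday of May 2024: 2024-05-29.
Last Wednesday of June 2024: 2024-06-26.
Last Wednesday of July 2024: 2024-07-31.

2024-07-31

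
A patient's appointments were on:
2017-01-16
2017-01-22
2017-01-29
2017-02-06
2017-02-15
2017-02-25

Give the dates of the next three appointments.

2017-03-08, 2017-03-20, 2017-04-02

Gaps: 6, 7, 8, 9, 10 days — each gap is 1 larger than the previous one.
Next gap: 11 days. 2017-02-25 + 11 days = 2017-03-08.
Next gap: 12 days. 2017-03-08 + 12 days = 2017-03-20.
Next gap: 13 days. 2017-03-20 + 13 days = 2017-04-02.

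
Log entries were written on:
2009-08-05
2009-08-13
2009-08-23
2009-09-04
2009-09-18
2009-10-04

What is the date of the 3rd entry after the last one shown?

2009-12-03

Gaps: 8, 10, 12, 14, 16 days — each gap is 2 larger than the previous one.
Next gap: 18 days. 2009-10-04 + 18 days = 2009-10-22.
Next gap: 20 days. 2009-10-22 + 20 days = 2009-11-11.
Next gap: 22 days. 2009-11-11 + 22 days = 2009-12-03.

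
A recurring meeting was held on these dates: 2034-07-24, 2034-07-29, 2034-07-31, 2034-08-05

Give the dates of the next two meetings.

2034-08-07, 2034-08-12

The gap pattern 5, 2, 5 repeats every 2 events.
These are the Mondays and Saturdays of each week.
The following Monday is 2034-08-07.
The following Saturday is 2034-08-12.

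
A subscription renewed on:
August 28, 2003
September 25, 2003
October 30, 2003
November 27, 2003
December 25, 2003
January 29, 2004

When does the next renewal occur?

These are Thursdays with 28, 35, 28, 28, 35-day gaps.
Each is the final Thursday of its month — October 30, 2003 is past the 28th, so '4th Thursday' doesn't fit.
February 2004 ends with Thursday February 26, 2004.

February 26, 2004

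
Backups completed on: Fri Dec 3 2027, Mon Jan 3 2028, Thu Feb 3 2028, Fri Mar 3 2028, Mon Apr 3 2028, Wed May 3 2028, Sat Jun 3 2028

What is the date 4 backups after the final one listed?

Tue Oct 3 2028

Each date is the 3rd; the gaps (31, 31, 29, 31, 30, 31) track the month lengths.
The rule is the 3rd of each month.
Next: July 2028 → Mon Jul 3 2028.
August 2028: Thu Aug 3 2028.
September 2028: Sun Sep 3 2028.
Next: October 2028 → Tue Oct 3 2028.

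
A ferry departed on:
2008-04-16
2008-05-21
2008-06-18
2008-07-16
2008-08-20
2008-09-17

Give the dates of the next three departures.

2008-10-15, 2008-11-19, 2008-12-17

All dates are Wednesdays, 35, 28, 28, 35, 28 days apart.
Specifically, the 3rd Wednesday of each month.
3rd Wednesday of October 2008: 2008-10-15.
November 2008 — 3rd Wednesday is 2008-11-19.
December 2008 — 3rd Wednesday is 2008-12-17.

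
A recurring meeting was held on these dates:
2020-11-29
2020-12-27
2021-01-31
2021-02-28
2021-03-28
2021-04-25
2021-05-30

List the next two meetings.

2021-06-27, 2021-07-25

These are Sundays with 28, 35, 28, 28, 28, 35-day gaps.
Each is the final Sunday of its month — 2020-11-29 is past the 28th, so '4th Sunday' doesn't fit.
June 2021 ends with Sunday 2021-06-27.
July 2021 ends with Sunday 2021-07-25.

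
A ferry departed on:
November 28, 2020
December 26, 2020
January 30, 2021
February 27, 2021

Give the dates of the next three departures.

All Saturdays; the gaps (28, 35, 28) vary with month length.
This is the last Saturday of each month.
March 2021 ends with Saturday March 27, 2021.
April 2021 ends with Saturday April 24, 2021.
Last Saturday of May 2021: May 29, 2021.

March 27, 2021; April 24, 2021; May 29, 2021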